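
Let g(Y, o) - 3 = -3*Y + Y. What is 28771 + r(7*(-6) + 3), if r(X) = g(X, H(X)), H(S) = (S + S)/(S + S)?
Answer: 28852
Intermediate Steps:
H(S) = 1 (H(S) = (2*S)/((2*S)) = (2*S)*(1/(2*S)) = 1)
g(Y, o) = 3 - 2*Y (g(Y, o) = 3 + (-3*Y + Y) = 3 - 2*Y)
r(X) = 3 - 2*X
28771 + r(7*(-6) + 3) = 28771 + (3 - 2*(7*(-6) + 3)) = 28771 + (3 - 2*(-42 + 3)) = 28771 + (3 - 2*(-39)) = 28771 + (3 + 78) = 28771 + 81 = 28852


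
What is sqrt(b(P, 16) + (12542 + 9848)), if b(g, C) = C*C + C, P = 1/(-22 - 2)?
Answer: 3*sqrt(2518) ≈ 150.54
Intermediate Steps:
P = -1/24 (P = 1/(-24) = -1/24 ≈ -0.041667)
b(g, C) = C + C**2 (b(g, C) = C**2 + C = C + C**2)
sqrt(b(P, 16) + (12542 + 9848)) = sqrt(16*(1 + 16) + (12542 + 9848)) = sqrt(16*17 + 22390) = sqrt(272 + 22390) = sqrt(22662) = 3*sqrt(2518)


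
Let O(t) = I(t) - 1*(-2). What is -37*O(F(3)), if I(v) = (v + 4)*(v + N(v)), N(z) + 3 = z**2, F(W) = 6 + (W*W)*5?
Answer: -5390789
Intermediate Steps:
F(W) = 6 + 5*W**2 (F(W) = 6 + W**2*5 = 6 + 5*W**2)
N(z) = -3 + z**2
I(v) = (4 + v)*(-3 + v + v**2) (I(v) = (v + 4)*(v + (-3 + v**2)) = (4 + v)*(-3 + v + v**2))
O(t) = -10 + t + t**3 + 5*t**2 (O(t) = (-12 + t + t**3 + 5*t**2) - 1*(-2) = (-12 + t + t**3 + 5*t**2) + 2 = -10 + t + t**3 + 5*t**2)
-37*O(F(3)) = -37*(-10 + (6 + 5*3**2) + (6 + 5*3**2)**3 + 5*(6 + 5*3**2)**2) = -37*(-10 + (6 + 5*9) + (6 + 5*9)**3 + 5*(6 + 5*9)**2) = -37*(-10 + (6 + 45) + (6 + 45)**3 + 5*(6 + 45)**2) = -37*(-10 + 51 + 51**3 + 5*51**2) = -37*(-10 + 51 + 132651 + 5*2601) = -37*(-10 + 51 + 132651 + 13005) = -37*145697 = -5390789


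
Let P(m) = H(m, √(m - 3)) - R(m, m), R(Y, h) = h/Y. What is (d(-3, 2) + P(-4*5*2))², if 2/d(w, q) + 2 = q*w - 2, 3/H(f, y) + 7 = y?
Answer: 9*(76*√43 + 189*I)/(50*(3*I + 7*√43)) ≈ 1.9942 + 0.61081*I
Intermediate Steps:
H(f, y) = 3/(-7 + y)
d(w, q) = 2/(-4 + q*w) (d(w, q) = 2/(-2 + (q*w - 2)) = 2/(-2 + (-2 + q*w)) = 2/(-4 + q*w))
P(m) = -1 + 3/(-7 + √(-3 + m)) (P(m) = 3/(-7 + √(m - 3)) - m/m = 3/(-7 + √(-3 + m)) - 1*1 = 3/(-7 + √(-3 + m)) - 1 = -1 + 3/(-7 + √(-3 + m)))
(d(-3, 2) + P(-4*5*2))² = (2/(-4 + 2*(-3)) + (10 - √(-3 - 4*5*2))/(-7 + √(-3 - 4*5*2)))² = (2/(-4 - 6) + (10 - √(-3 - 20*2))/(-7 + √(-3 - 20*2)))² = (2/(-10) + (10 - √(-3 - 40))/(-7 + √(-3 - 40)))² = (2*(-⅒) + (10 - √(-43))/(-7 + √(-43)))² = (-⅕ + (10 - I*√43)/(-7 + I*√43))²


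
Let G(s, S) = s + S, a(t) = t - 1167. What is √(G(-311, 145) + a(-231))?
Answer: 2*I*√391 ≈ 39.547*I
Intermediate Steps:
a(t) = -1167 + t
G(s, S) = S + s
√(G(-311, 145) + a(-231)) = √((145 - 311) + (-1167 - 231)) = √(-166 - 1398) = √(-1564) = 2*I*√391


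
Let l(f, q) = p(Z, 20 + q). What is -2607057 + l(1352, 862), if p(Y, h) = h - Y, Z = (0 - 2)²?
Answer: -2606179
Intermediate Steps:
Z = 4 (Z = (-2)² = 4)
l(f, q) = 16 + q (l(f, q) = (20 + q) - 1*4 = (20 + q) - 4 = 16 + q)
-2607057 + l(1352, 862) = -2607057 + (16 + 862) = -2607057 + 878 = -2606179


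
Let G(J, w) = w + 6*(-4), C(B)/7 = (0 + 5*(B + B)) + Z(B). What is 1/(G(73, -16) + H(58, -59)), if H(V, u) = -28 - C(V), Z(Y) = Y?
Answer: -1/4534 ≈ -0.00022056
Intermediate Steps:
C(B) = 77*B (C(B) = 7*((0 + 5*(B + B)) + B) = 7*((0 + 5*(2*B)) + B) = 7*((0 + 10*B) + B) = 7*(10*B + B) = 7*(11*B) = 77*B)
H(V, u) = -28 - 77*V
G(J, w) = -24 + w (G(J, w) = w - 24 = -24 + w)
1/(G(73, -16) + H(58, -59)) = 1/((-24 - 16) + (-28 - 77*58)) = 1/(-40 + (-28 - 4466)) = 1/(-40 - 4494) = 1/(-4534) = -1/4534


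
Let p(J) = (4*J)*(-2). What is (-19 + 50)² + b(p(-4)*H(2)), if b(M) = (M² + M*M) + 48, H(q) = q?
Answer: 9201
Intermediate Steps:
p(J) = -8*J
b(M) = 48 + 2*M² (b(M) = (M² + M²) + 48 = 2*M² + 48 = 48 + 2*M²)
(-19 + 50)² + b(p(-4)*H(2)) = (-19 + 50)² + (48 + 2*(-8*(-4)*2)²) = 31² + (48 + 2*(32*2)²) = 961 + (48 + 2*64²) = 961 + (48 + 2*4096) = 961 + (48 + 8192) = 961 + 8240 = 9201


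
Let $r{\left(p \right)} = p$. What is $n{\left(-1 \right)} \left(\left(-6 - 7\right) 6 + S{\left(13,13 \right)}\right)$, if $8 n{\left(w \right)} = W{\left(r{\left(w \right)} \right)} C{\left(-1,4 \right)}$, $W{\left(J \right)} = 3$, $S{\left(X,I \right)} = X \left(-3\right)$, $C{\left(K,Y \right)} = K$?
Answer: $\frac{351}{8} \approx 43.875$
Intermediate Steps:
$S{\left(X,I \right)} = - 3 X$
$n{\left(w \right)} = - \frac{3}{8}$ ($n{\left(w \right)} = \frac{3 \left(-1\right)}{8} = \frac{1}{8} \left(-3\right) = - \frac{3}{8}$)
$n{\left(-1 \right)} \left(\left(-6 - 7\right) 6 + S{\left(13,13 \right)}\right) = - \frac{3 \left(\left(-6 - 7\right) 6 - 39\right)}{8} = - \frac{3 \left(\left(-13\right) 6 - 39\right)}{8} = - \frac{3 \left(-78 - 39\right)}{8} = \left(- \frac{3}{8}\right) \left(-117\right) = \frac{351}{8}$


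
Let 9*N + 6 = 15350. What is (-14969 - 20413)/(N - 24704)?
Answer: 159219/103496 ≈ 1.5384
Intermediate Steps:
N = 15344/9 (N = -⅔ + (⅑)*15350 = -⅔ + 15350/9 = 15344/9 ≈ 1704.9)
(-14969 - 20413)/(N - 24704) = (-14969 - 20413)/(15344/9 - 24704) = -35382/(-206992/9) = -35382*(-9/206992) = 159219/103496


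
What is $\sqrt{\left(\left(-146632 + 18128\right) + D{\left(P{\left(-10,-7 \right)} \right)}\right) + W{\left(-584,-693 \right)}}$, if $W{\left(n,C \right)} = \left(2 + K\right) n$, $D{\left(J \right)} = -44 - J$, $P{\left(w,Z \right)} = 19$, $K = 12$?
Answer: $i \sqrt{136743} \approx 369.79 i$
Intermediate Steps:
$W{\left(n,C \right)} = 14 n$ ($W{\left(n,C \right)} = \left(2 + 12\right) n = 14 n$)
$\sqrt{\left(\left(-146632 + 18128\right) + D{\left(P{\left(-10,-7 \right)} \right)}\right) + W{\left(-584,-693 \right)}} = \sqrt{\left(\left(-146632 + 18128\right) - 63\right) + 14 \left(-584\right)} = \sqrt{\left(-128504 - 63\right) - 8176} = \sqrt{-128567 - 8176} = \sqrt{-136743} = i \sqrt{136743}$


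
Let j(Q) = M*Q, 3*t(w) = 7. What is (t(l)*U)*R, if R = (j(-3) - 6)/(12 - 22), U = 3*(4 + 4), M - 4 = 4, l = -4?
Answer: 168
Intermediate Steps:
M = 8 (M = 4 + 4 = 8)
t(w) = 7/3 (t(w) = (⅓)*7 = 7/3)
j(Q) = 8*Q
U = 24 (U = 3*8 = 24)
R = 3 (R = (8*(-3) - 6)/(12 - 22) = (-24 - 6)/(-10) = -30*(-⅒) = 3)
(t(l)*U)*R = ((7/3)*24)*3 = 56*3 = 168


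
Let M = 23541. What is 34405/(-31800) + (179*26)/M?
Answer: -44128727/49906920 ≈ -0.88422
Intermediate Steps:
34405/(-31800) + (179*26)/M = 34405/(-31800) + (179*26)/23541 = 34405*(-1/31800) + 4654*(1/23541) = -6881/6360 + 4654/23541 = -44128727/49906920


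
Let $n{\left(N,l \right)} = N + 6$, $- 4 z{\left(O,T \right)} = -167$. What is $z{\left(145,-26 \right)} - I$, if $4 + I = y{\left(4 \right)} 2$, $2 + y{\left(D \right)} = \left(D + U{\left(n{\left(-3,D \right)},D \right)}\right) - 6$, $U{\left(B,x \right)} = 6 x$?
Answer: $\frac{23}{4} \approx 5.75$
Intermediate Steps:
$z{\left(O,T \right)} = \frac{167}{4}$ ($z{\left(O,T \right)} = \left(- \frac{1}{4}\right) \left(-167\right) = \frac{167}{4}$)
$n{\left(N,l \right)} = 6 + N$
$y{\left(D \right)} = -8 + 7 D$ ($y{\left(D \right)} = -2 + \left(\left(D + 6 D\right) - 6\right) = -2 + \left(7 D - 6\right) = -2 + \left(-6 + 7 D\right) = -8 + 7 D$)
$I = 36$ ($I = -4 + \left(-8 + 7 \cdot 4\right) 2 = -4 + \left(-8 + 28\right) 2 = -4 + 20 \cdot 2 = -4 + 40 = 36$)
$z{\left(145,-26 \right)} - I = \frac{167}{4} - 36 = \frac{23}{4}$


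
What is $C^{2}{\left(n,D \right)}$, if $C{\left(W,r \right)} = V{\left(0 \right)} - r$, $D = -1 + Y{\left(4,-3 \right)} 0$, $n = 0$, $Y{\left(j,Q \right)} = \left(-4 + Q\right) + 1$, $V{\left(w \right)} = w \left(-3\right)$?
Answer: $1$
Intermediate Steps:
$V{\left(w \right)} = - 3 w$
$Y{\left(j,Q \right)} = -3 + Q$
$D = -1$ ($D = -1 + \left(-3 - 3\right) 0 = -1 - 0 = -1 + 0 = -1$)
$C{\left(W,r \right)} = - r$ ($C{\left(W,r \right)} = \left(-3\right) 0 - r = 0 - r = - r$)
$C^{2}{\left(n,D \right)} = \left(\left(-1\right) \left(-1\right)\right)^{2} = 1^{2} = 1$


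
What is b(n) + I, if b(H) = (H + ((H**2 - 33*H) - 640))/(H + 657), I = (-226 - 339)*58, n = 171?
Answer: -27110431/828 ≈ -32742.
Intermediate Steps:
I = -32770 (I = -565*58 = -32770)
b(H) = (-640 + H**2 - 32*H)/(657 + H) (b(H) = (H + (-640 + H**2 - 33*H))/(657 + H) = (-640 + H**2 - 32*H)/(657 + H))
b(n) + I = (-640 + 171**2 - 32*171)/(657 + 171) - 32770 = (-640 + 29241 - 5472)/828 - 32770 = (1/828)*23129 - 32770 = 23129/828 - 32770 = -27110431/828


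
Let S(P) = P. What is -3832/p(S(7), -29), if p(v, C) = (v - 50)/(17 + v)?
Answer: 91968/43 ≈ 2138.8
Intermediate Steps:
p(v, C) = (-50 + v)/(17 + v)
-3832/p(S(7), -29) = -3832*(17 + 7)/(-50 + 7) = -3832/(-43/24) = -3832*(-24/43) = 91968/43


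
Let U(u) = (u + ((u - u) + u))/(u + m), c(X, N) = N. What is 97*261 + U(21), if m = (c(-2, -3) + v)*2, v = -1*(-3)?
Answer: 25319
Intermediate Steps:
v = 3
m = 0 (m = (-3 + 3)*2 = 0*2 = 0)
U(u) = 2 (U(u) = (u + ((u - u) + u))/(u + 0) = (u + (0 + u))/u = (u + u)/u = (2*u)/u = 2)
97*261 + U(21) = 97*261 + 2 = 25317 + 2 = 25319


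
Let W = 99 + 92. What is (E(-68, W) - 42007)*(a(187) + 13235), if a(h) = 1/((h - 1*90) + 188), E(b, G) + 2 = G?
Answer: -157736492368/285 ≈ -5.5346e+8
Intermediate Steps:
W = 191
E(b, G) = -2 + G
a(h) = 1/(98 + h) (a(h) = 1/((h - 90) + 188) = 1/((-90 + h) + 188) = 1/(98 + h))
(E(-68, W) - 42007)*(a(187) + 13235) = ((-2 + 191) - 42007)*(1/(98 + 187) + 13235) = (189 - 42007)*(1/285 + 13235) = -41818*(1/285 + 13235) = -41818*3771976/285 = -157736492368/285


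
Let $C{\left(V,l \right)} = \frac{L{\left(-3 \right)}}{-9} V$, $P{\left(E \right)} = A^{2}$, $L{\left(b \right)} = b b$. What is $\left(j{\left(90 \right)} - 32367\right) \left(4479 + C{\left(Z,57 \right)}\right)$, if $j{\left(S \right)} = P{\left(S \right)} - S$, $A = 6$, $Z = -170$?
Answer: $-150725229$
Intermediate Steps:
$L{\left(b \right)} = b^{2}$
$P{\left(E \right)} = 36$ ($P{\left(E \right)} = 6^{2} = 36$)
$j{\left(S \right)} = 36 - S$
$C{\left(V,l \right)} = - V$ ($C{\left(V,l \right)} = \frac{\left(-3\right)^{2}}{-9} V = 9 \left(- \frac{1}{9}\right) V = - V$)
$\left(j{\left(90 \right)} - 32367\right) \left(4479 + C{\left(Z,57 \right)}\right) = \left(\left(36 - 90\right) - 32367\right) \left(4479 - -170\right) = \left(\left(36 - 90\right) - 32367\right) \left(4479 + 170\right) = \left(-54 - 32367\right) 4649 = \left(-32421\right) 4649 = -150725229$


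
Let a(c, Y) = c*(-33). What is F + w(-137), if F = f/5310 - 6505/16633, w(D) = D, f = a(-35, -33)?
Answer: -807689263/5888082 ≈ -137.17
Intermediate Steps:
a(c, Y) = -33*c
f = 1155 (f = -33*(-35) = 1155)
F = -1022029/5888082 (F = 1155/5310 - 6505/16633 = 1155*(1/5310) - 6505*1/16633 = 77/354 - 6505/16633 = -1022029/5888082 ≈ -0.17358)
F + w(-137) = -1022029/5888082 - 137 = -807689263/5888082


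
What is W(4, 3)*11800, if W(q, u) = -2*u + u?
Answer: -35400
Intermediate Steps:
W(q, u) = -u
W(4, 3)*11800 = -1*3*11800 = -3*11800 = -35400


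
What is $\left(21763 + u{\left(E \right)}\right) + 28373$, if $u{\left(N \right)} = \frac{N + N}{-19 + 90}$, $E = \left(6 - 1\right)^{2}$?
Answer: $\frac{3559706}{71} \approx 50137.0$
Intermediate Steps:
$E = 25$ ($E = 5^{2} = 25$)
$u{\left(N \right)} = \frac{2 N}{71}$
$\left(21763 + u{\left(E \right)}\right) + 28373 = \left(21763 + \frac{2}{71} \cdot 25\right) + 28373 = \left(21763 + \frac{50}{71}\right) + 28373 = \frac{1545223}{71} + 28373 = \frac{3559706}{71}$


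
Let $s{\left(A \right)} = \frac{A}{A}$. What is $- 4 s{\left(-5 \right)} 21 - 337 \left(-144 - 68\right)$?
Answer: $71360$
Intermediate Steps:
$s{\left(A \right)} = 1$
$- 4 s{\left(-5 \right)} 21 - 337 \left(-144 - 68\right) = \left(-4\right) 1 \cdot 21 - 337 \left(-144 - 68\right) = \left(-4\right) 21 - -71444 = -84 + 71444 = 71360$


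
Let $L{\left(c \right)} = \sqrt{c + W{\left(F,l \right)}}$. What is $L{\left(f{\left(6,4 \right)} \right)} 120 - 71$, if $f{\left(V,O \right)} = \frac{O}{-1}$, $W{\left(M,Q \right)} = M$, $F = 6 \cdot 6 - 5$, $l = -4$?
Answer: $-71 + 360 \sqrt{3} \approx 552.54$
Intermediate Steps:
$F = 31$ ($F = 36 - 5 = 31$)
$f{\left(V,O \right)} = - O$ ($f{\left(V,O \right)} = O \left(-1\right) = - O$)
$L{\left(c \right)} = \sqrt{31 + c}$ ($L{\left(c \right)} = \sqrt{c + 31} = \sqrt{31 + c}$)
$L{\left(f{\left(6,4 \right)} \right)} 120 - 71 = \sqrt{31 - 4} \cdot 120 - 71 = \sqrt{27} \cdot 120 - 71 = 3 \sqrt{3} \cdot 120 - 71 = 360 \sqrt{3} - 71 = -71 + 360 \sqrt{3}$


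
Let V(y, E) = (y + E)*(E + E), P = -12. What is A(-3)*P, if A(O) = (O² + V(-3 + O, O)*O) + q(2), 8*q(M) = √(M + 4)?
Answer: 1836 - 3*√6/2 ≈ 1832.3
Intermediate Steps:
V(y, E) = 2*E*(E + y) (V(y, E) = (E + y)*(2*E) = 2*E*(E + y))
q(M) = √(4 + M)/8 (q(M) = √(M + 4)/8 = √(4 + M)/8)
A(O) = O² + √6/8 + 2*O²*(-3 + 2*O) (A(O) = (O² + (2*O*(O + (-3 + O)))*O) + √(4 + 2)/8 = (O² + (2*O*(-3 + 2*O))*O) + √6/8 = (O² + 2*O²*(-3 + 2*O)) + √6/8 = O² + √6/8 + 2*O²*(-3 + 2*O))
A(-3)*P = (-5*(-3)² + 4*(-3)³ + √6/8)*(-12) = (-5*9 + 4*(-27) + √6/8)*(-12) = (-45 - 108 + √6/8)*(-12) = (-153 + √6/8)*(-12) = 1836 - 3*√6/2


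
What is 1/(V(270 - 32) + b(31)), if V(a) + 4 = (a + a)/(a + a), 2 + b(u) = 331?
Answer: 1/326 ≈ 0.0030675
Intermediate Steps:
b(u) = 329 (b(u) = -2 + 331 = 329)
V(a) = -3 (V(a) = -4 + (a + a)/(a + a) = -4 + (2*a)/((2*a)) = -4 + (2*a)*(1/(2*a)) = -4 + 1 = -3)
1/(V(270 - 32) + b(31)) = 1/(-3 + 329) = 1/326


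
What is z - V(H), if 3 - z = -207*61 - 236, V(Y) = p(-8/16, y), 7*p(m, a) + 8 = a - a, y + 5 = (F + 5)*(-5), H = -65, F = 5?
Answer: 90070/7 ≈ 12867.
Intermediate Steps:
y = -55 (y = -5 + (5 + 5)*(-5) = -5 + 10*(-5) = -5 - 50 = -55)
p(m, a) = -8/7 (p(m, a) = -8/7 + (a - a)/7 = -8/7 + (⅐)*0 = -8/7 + 0 = -8/7)
V(Y) = -8/7
z = 12866 (z = 3 - (-207*61 - 236) = 3 - (-12627 - 236) = 3 - 1*(-12863) = 3 + 12863 = 12866)
z - V(H) = 12866 - 1*(-8/7) = 12866 + 8/7 = 90070/7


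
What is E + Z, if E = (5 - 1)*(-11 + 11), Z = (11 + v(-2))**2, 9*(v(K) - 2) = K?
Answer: 13225/81 ≈ 163.27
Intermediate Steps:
v(K) = 2 + K/9
Z = 13225/81 (Z = (11 + (2 + (1/9)*(-2)))**2 = (11 + (2 - 2/9))**2 = (11 + 16/9)**2 = (115/9)**2 = 13225/81 ≈ 163.27)
E = 0 (E = 4*0 = 0)
E + Z = 0 + 13225/81 = 13225/81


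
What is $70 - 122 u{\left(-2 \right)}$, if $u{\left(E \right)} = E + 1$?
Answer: $192$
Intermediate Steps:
$u{\left(E \right)} = 1 + E$
$70 - 122 u{\left(-2 \right)} = 70 - 122 \left(1 - 2\right) = 70 - -122 = 70 + 122 = 192$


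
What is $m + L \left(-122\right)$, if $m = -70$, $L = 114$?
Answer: $-13978$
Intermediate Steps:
$m + L \left(-122\right) = -70 + 114 \left(-122\right) = -70 - 13908 = -13978$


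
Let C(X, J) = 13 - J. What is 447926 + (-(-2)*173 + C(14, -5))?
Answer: 448290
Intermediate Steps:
447926 + (-(-2)*173 + C(14, -5)) = 447926 + (-(-2)*173 + (13 - 1*(-5))) = 447926 + (-2*(-173) + (13 + 5)) = 447926 + (346 + 18) = 447926 + 364 = 448290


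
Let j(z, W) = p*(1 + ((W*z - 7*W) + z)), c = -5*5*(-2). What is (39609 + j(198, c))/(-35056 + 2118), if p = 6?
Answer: -98103/32938 ≈ -2.9784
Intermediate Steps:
c = 50 (c = -25*(-2) = 50)
j(z, W) = 6 - 42*W + 6*z + 6*W*z (j(z, W) = 6*(1 + ((W*z - 7*W) + z)) = 6*(1 + ((-7*W + W*z) + z)) = 6*(1 + (z - 7*W + W*z)) = 6*(1 + z - 7*W + W*z) = 6 - 42*W + 6*z + 6*W*z)
(39609 + j(198, c))/(-35056 + 2118) = (39609 + (6 - 42*50 + 6*198 + 6*50*198))/(-35056 + 2118) = (39609 + (6 - 2100 + 1188 + 59400))/(-32938) = (39609 + 58494)*(-1/32938) = 98103*(-1/32938) = -98103/32938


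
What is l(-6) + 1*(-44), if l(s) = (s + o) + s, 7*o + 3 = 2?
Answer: -393/7 ≈ -56.143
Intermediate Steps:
o = -⅐ (o = -3/7 + (⅐)*2 = -3/7 + 2/7 = -⅐ ≈ -0.14286)
l(s) = -⅐ + 2*s (l(s) = (s - ⅐) + s = (-⅐ + s) + s = -⅐ + 2*s)
l(-6) + 1*(-44) = (-⅐ + 2*(-6)) + 1*(-44) = (-⅐ - 12) - 44 = -85/7 - 44 = -393/7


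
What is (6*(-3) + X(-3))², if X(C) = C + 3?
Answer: 324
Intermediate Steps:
X(C) = 3 + C
(6*(-3) + X(-3))² = (6*(-3) + (3 - 3))² = (-18 + 0)² = (-18)² = 324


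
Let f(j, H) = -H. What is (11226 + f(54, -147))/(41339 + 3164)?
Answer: 11373/44503 ≈ 0.25556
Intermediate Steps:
(11226 + f(54, -147))/(41339 + 3164) = (11226 - 1*(-147))/(41339 + 3164) = (11226 + 147)/44503 = 11373*(1/44503) = 11373/44503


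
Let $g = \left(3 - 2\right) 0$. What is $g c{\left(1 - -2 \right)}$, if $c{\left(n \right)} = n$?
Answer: $0$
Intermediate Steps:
$g = 0$ ($g = 1 \cdot 0 = 0$)
$g c{\left(1 - -2 \right)} = 0 \left(1 - -2\right) = 0 \left(1 + 2\right) = 0 \cdot 3 = 0$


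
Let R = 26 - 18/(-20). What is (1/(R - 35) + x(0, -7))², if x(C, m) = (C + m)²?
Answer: 15673681/6561 ≈ 2388.9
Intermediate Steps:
R = 269/10 (R = 26 - 18*(-1)/20 = 26 - 1*(-9/10) = 26 + 9/10 = 269/10 ≈ 26.900)
(1/(R - 35) + x(0, -7))² = (1/(269/10 - 35) + (0 - 7)²)² = (1/(-81/10) + (-7)²)² = (-10/81 + 49)² = (3959/81)² = 15673681/6561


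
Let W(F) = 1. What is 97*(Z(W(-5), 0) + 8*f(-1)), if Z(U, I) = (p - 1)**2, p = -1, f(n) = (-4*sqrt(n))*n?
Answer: 388 + 3104*I ≈ 388.0 + 3104.0*I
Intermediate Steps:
f(n) = -4*n**(3/2)
Z(U, I) = 4 (Z(U, I) = (-1 - 1)**2 = (-2)**2 = 4)
97*(Z(W(-5), 0) + 8*f(-1)) = 97*(4 + 8*(-(-4)*I)) = 97*(4 + 8*(4*I)) = 97*(4 + 32*I) = 388 + 3104*I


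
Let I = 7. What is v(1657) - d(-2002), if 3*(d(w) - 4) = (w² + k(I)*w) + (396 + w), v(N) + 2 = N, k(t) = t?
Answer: -3987431/3 ≈ -1.3291e+6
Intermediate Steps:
v(N) = -2 + N
d(w) = 136 + w²/3 + 8*w/3 (d(w) = 4 + ((w² + 7*w) + (396 + w))/3 = 4 + (396 + w² + 8*w)/3 = 4 + (132 + w²/3 + 8*w/3) = 136 + w²/3 + 8*w/3)
v(1657) - d(-2002) = (-2 + 1657) - (136 + (⅓)*(-2002)² + (8/3)*(-2002)) = 1655 - (136 + (⅓)*4008004 - 16016/3) = 1655 - (136 + 4008004/3 - 16016/3) = 1655 - 1*3992396/3 = 1655 - 3992396/3 = -3987431/3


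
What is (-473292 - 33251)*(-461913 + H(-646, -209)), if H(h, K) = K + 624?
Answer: 233768581414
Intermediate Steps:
H(h, K) = 624 + K
(-473292 - 33251)*(-461913 + H(-646, -209)) = (-473292 - 33251)*(-461913 + (624 - 209)) = -506543*(-461913 + 415) = -506543*(-461498) = 233768581414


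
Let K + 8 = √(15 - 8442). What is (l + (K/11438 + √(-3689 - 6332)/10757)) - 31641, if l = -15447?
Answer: -269296276/5719 + I*√10021/10757 + 53*I*√3/11438 ≈ -47088.0 + 0.017332*I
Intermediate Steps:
K = -8 + 53*I*√3 (K = -8 + √(15 - 8442) = -8 + √(-8427) = -8 + 53*I*√3 ≈ -8.0 + 91.799*I)
(l + (K/11438 + √(-3689 - 6332)/10757)) - 31641 = (-15447 + ((-8 + 53*I*√3)/11438 + √(-3689 - 6332)/10757)) - 31641 = (-15447 + ((-8 + 53*I*√3)*(1/11438) + √(-10021)*(1/10757))) - 31641 = (-15447 + ((-4/5719 + 53*I*√3/11438) + (I*√10021)*(1/10757))) - 31641 = (-15447 + ((-4/5719 + 53*I*√3/11438) + I*√10021/10757)) - 31641 = (-15447 + (-4/5719 + I*√10021/10757 + 53*I*√3/11438)) - 31641 = (-88341397/5719 + I*√10021/10757 + 53*I*√3/11438) - 31641 = -269296276/5719 + I*√10021/10757 + 53*I*√3/11438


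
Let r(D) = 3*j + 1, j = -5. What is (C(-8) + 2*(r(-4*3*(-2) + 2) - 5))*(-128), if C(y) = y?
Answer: 5888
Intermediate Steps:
r(D) = -14 (r(D) = 3*(-5) + 1 = -15 + 1 = -14)
(C(-8) + 2*(r(-4*3*(-2) + 2) - 5))*(-128) = (-8 + 2*(-14 - 5))*(-128) = (-8 + 2*(-19))*(-128) = (-8 - 38)*(-128) = -46*(-128) = 5888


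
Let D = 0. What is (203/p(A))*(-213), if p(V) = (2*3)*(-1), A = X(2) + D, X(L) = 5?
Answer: 14413/2 ≈ 7206.5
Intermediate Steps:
A = 5 (A = 5 + 0 = 5)
p(V) = -6 (p(V) = 6*(-1) = -6)
(203/p(A))*(-213) = (203/(-6))*(-213) = (203*(-⅙))*(-213) = -203/6*(-213) = 14413/2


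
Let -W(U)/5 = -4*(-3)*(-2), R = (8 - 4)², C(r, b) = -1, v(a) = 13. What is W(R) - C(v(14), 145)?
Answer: 121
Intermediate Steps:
R = 16 (R = 4² = 16)
W(U) = 120 (W(U) = -5*(-4*(-3))*(-2) = -60*(-2) = -5*(-24) = 120)
W(R) - C(v(14), 145) = 120 - 1*(-1) = 120 + 1 = 121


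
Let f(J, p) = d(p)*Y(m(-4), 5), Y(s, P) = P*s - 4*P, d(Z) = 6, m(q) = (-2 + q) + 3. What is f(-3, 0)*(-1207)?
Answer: 253470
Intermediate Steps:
m(q) = 1 + q
Y(s, P) = -4*P + P*s
f(J, p) = -210 (f(J, p) = 6*(5*(-4 + (1 - 4))) = 6*(5*(-4 - 3)) = 6*(5*(-7)) = 6*(-35) = -210)
f(-3, 0)*(-1207) = -210*(-1207) = 253470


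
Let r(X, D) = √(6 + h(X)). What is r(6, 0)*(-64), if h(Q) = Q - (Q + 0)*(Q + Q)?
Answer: -128*I*√15 ≈ -495.74*I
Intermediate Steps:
h(Q) = Q - 2*Q² (h(Q) = Q - Q*2*Q = Q - 2*Q²)
r(X, D) = √(6 + X*(1 - 2*X))
r(6, 0)*(-64) = √(6 - 1*6*(-1 + 2*6))*(-64) = √(6 - 1*6*(-1 + 12))*(-64) = √(6 - 1*6*11)*(-64) = √(6 - 66)*(-64) = √(-60)*(-64) = (2*I*√15)*(-64) = -128*I*√15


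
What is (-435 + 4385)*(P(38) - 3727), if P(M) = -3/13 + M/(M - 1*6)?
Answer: -1530658575/104 ≈ -1.4718e+7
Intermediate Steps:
P(M) = -3/13 + M/(-6 + M) (P(M) = -3*1/13 + M/(M - 6) = -3/13 + M/(-6 + M))
(-435 + 4385)*(P(38) - 3727) = (-435 + 4385)*(2*(9 + 5*38)/(13*(-6 + 38)) - 3727) = 3950*((2/13)*(9 + 190)/32 - 3727) = 3950*((2/13)*(1/32)*199 - 3727) = 3950*(199/208 - 3727) = 3950*(-775017/208) = -1530658575/104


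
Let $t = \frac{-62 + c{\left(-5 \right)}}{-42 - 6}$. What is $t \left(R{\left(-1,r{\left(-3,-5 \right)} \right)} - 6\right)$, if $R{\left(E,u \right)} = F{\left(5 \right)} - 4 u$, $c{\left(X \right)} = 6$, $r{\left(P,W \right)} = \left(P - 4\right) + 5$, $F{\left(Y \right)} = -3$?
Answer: $- \frac{7}{6} \approx -1.1667$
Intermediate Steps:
$r{\left(P,W \right)} = 1 + P$ ($r{\left(P,W \right)} = \left(-4 + P\right) + 5 = 1 + P$)
$R{\left(E,u \right)} = -3 - 4 u$
$t = \frac{7}{6}$ ($t = \frac{-62 + 6}{-42 - 6} = - \frac{56}{-48} = \left(-56\right) \left(- \frac{1}{48}\right) = \frac{7}{6} \approx 1.1667$)
$t \left(R{\left(-1,r{\left(-3,-5 \right)} \right)} - 6\right) = \frac{7 \left(\left(-3 - 4 \left(1 - 3\right)\right) - 6\right)}{6} = \frac{7 \left(\left(-3 - -8\right) - 6\right)}{6} = \frac{7 \left(\left(-3 + 8\right) - 6\right)}{6} = \frac{7 \left(5 - 6\right)}{6} = \frac{7}{6} \left(-1\right) = - \frac{7}{6}$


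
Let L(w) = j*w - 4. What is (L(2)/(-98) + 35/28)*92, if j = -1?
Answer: 5911/49 ≈ 120.63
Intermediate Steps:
L(w) = -4 - w (L(w) = -w - 4 = -4 - w)
(L(2)/(-98) + 35/28)*92 = ((-4 - 1*2)/(-98) + 35/28)*92 = ((-4 - 2)*(-1/98) + 35*(1/28))*92 = (-6*(-1/98) + 5/4)*92 = (3/49 + 5/4)*92 = (257/196)*92 = 5911/49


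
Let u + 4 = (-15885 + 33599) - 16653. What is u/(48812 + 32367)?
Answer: 151/11597 ≈ 0.013021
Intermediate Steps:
u = 1057 (u = -4 + ((-15885 + 33599) - 16653) = -4 + (17714 - 16653) = -4 + 1061 = 1057)
u/(48812 + 32367) = 1057/(48812 + 32367) = 1057/81179 = 1057*(1/81179) = 151/11597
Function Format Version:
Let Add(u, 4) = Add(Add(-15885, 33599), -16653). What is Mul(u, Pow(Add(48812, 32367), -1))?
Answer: Rational(151, 11597) ≈ 0.013021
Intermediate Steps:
u = 1057 (u = Add(-4, Add(Add(-15885, 33599), -16653)) = Add(-4, Add(17714, -16653)) = Add(-4, 1061) = 1057)
Mul(u, Pow(Add(48812, 32367), -1)) = Mul(1057, Pow(Add(48812, 32367), -1)) = Mul(1057, Pow(81179, -1)) = Mul(1057, Rational(1, 81179)) = Rational(151, 11597)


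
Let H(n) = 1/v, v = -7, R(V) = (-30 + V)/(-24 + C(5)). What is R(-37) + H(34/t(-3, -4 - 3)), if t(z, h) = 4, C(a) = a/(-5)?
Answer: 444/175 ≈ 2.5371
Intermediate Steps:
C(a) = -a/5 (C(a) = a*(-⅕) = -a/5)
R(V) = 6/5 - V/25 (R(V) = (-30 + V)/(-24 - ⅕*5) = (-30 + V)/(-24 - 1) = (-30 + V)/(-25) = (-30 + V)*(-1/25) = 6/5 - V/25)
H(n) = -⅐ (H(n) = 1/(-7) = -⅐)
R(-37) + H(34/t(-3, -4 - 3)) = (6/5 - 1/25*(-37)) - ⅐ = (6/5 + 37/25) - ⅐ = 67/25 - ⅐ = 444/175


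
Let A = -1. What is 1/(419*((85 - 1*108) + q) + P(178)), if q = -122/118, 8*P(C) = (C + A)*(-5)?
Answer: -472/4805351 ≈ -9.8224e-5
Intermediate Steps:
P(C) = 5/8 - 5*C/8 (P(C) = ((C - 1)*(-5))/8 = ((-1 + C)*(-5))/8 = (5 - 5*C)/8 = 5/8 - 5*C/8)
q = -61/59 (q = -122*1/118 = -61/59 ≈ -1.0339)
1/(419*((85 - 1*108) + q) + P(178)) = 1/(419*((85 - 1*108) - 61/59) + (5/8 - 5/8*178)) = 1/(419*((85 - 108) - 61/59) + (5/8 - 445/4)) = 1/(419*(-23 - 61/59) - 885/8) = 1/(419*(-1418/59) - 885/8) = 1/(-594142/59 - 885/8) = 1/(-4805351/472) = -472/4805351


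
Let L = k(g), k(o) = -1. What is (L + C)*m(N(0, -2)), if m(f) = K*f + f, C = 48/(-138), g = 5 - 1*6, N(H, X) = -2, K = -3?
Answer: -124/23 ≈ -5.3913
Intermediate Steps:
g = -1 (g = 5 - 6 = -1)
L = -1
C = -8/23 (C = 48*(-1/138) = -8/23 ≈ -0.34783)
m(f) = -2*f (m(f) = -3*f + f = -2*f)
(L + C)*m(N(0, -2)) = (-1 - 8/23)*(-2*(-2)) = -31/23*4 = -124/23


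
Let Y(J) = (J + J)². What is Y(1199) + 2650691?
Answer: 8401095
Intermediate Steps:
Y(J) = 4*J² (Y(J) = (2*J)² = 4*J²)
Y(1199) + 2650691 = 4*1199² + 2650691 = 4*1437601 + 2650691 = 5750404 + 2650691 = 8401095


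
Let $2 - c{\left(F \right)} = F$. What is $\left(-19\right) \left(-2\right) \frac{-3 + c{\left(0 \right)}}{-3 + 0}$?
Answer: $\frac{38}{3} \approx 12.667$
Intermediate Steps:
$c{\left(F \right)} = 2 - F$
$\left(-19\right) \left(-2\right) \frac{-3 + c{\left(0 \right)}}{-3 + 0} = \left(-19\right) \left(-2\right) \frac{-3 + \left(2 - 0\right)}{-3 + 0} = 38 \frac{-3 + \left(2 + 0\right)}{-3} = 38 \left(-3 + 2\right) \left(- \frac{1}{3}\right) = 38 \left(\left(-1\right) \left(- \frac{1}{3}\right)\right) = 38 \cdot \frac{1}{3} = \frac{38}{3}$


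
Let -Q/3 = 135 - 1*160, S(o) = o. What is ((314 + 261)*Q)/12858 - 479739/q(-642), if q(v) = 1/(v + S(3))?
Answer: 1313887119581/4286 ≈ 3.0655e+8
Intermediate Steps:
Q = 75 (Q = -3*(135 - 1*160) = -3*(135 - 160) = -3*(-25) = 75)
q(v) = 1/(3 + v) (q(v) = 1/(v + 3) = 1/(3 + v))
((314 + 261)*Q)/12858 - 479739/q(-642) = ((314 + 261)*75)/12858 - 479739/(1/(3 - 642)) = (575*75)*(1/12858) - 479739/(1/(-639)) = 43125*(1/12858) - 479739/(-1/639) = 14375/4286 - 479739*(-639) = 14375/4286 + 306553221 = 1313887119581/4286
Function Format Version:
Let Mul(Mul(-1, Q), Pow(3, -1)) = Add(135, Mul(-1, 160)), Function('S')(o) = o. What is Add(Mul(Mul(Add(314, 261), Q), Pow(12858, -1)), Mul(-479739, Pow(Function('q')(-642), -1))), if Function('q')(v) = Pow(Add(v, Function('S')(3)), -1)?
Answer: Rational(1313887119581, 4286) ≈ 3.0655e+8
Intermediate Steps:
Q = 75 (Q = Mul(-3, Add(135, Mul(-1, 160))) = Mul(-3, Add(135, -160)) = Mul(-3, -25) = 75)
Function('q')(v) = Pow(Add(3, v), -1) (Function('q')(v) = Pow(Add(v, 3), -1) = Pow(Add(3, v), -1))
Add(Mul(Mul(Add(314, 261), Q), Pow(12858, -1)), Mul(-479739, Pow(Function('q')(-642), -1))) = Add(Mul(Mul(Add(314, 261), 75), Pow(12858, -1)), Mul(-479739, Pow(Pow(Add(3, -642), -1), -1))) = Add(Mul(Mul(575, 75), Rational(1, 12858)), Mul(-479739, Pow(Pow(-639, -1), -1))) = Add(Mul(43125, Rational(1, 12858)), Mul(-479739, Pow(Rational(-1, 639), -1))) = Add(Rational(14375, 4286), Mul(-479739, -639)) = Add(Rational(14375, 4286), 306553221) = Rational(1313887119581, 4286)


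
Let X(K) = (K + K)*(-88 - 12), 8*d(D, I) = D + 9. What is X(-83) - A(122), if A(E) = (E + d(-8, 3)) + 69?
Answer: 131271/8 ≈ 16409.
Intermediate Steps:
d(D, I) = 9/8 + D/8 (d(D, I) = (D + 9)/8 = (9 + D)/8 = 9/8 + D/8)
A(E) = 553/8 + E (A(E) = (E + (9/8 + (⅛)*(-8))) + 69 = (E + (9/8 - 1)) + 69 = (E + ⅛) + 69 = (⅛ + E) + 69 = 553/8 + E)
X(K) = -200*K (X(K) = (2*K)*(-100) = -200*K)
X(-83) - A(122) = -200*(-83) - (553/8 + 122) = 16600 - 1*1529/8 = 16600 - 1529/8 = 131271/8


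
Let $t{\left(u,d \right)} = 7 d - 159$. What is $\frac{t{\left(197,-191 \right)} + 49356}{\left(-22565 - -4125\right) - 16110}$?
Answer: $- \frac{4786}{3455} \approx -1.3852$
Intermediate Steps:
$t{\left(u,d \right)} = -159 + 7 d$
$\frac{t{\left(197,-191 \right)} + 49356}{\left(-22565 - -4125\right) - 16110} = \frac{\left(-159 + 7 \left(-191\right)\right) + 49356}{\left(-22565 - -4125\right) - 16110} = \frac{\left(-159 - 1337\right) + 49356}{\left(-22565 + 4125\right) - 16110} = \frac{-1496 + 49356}{-18440 - 16110} = \frac{47860}{-34550} = 47860 \left(- \frac{1}{34550}\right) = - \frac{4786}{3455}$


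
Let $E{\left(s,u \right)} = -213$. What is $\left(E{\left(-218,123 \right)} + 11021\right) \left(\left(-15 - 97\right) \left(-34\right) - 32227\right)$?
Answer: $-307152552$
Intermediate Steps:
$\left(E{\left(-218,123 \right)} + 11021\right) \left(\left(-15 - 97\right) \left(-34\right) - 32227\right) = \left(-213 + 11021\right) \left(\left(-15 - 97\right) \left(-34\right) - 32227\right) = 10808 \left(\left(-112\right) \left(-34\right) - 32227\right) = 10808 \left(3808 - 32227\right) = 10808 \left(-28419\right) = -307152552$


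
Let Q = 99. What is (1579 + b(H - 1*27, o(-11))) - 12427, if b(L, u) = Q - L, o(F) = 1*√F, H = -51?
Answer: -10671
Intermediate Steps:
o(F) = √F
b(L, u) = 99 - L
(1579 + b(H - 1*27, o(-11))) - 12427 = (1579 + (99 - (-51 - 1*27))) - 12427 = (1579 + (99 - (-51 - 27))) - 12427 = (1579 + (99 - 1*(-78))) - 12427 = (1579 + (99 + 78)) - 12427 = (1579 + 177) - 12427 = 1756 - 12427 = -10671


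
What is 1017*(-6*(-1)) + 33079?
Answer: 39181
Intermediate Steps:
1017*(-6*(-1)) + 33079 = 1017*6 + 33079 = 6102 + 33079 = 39181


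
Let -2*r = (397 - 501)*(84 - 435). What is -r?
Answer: 18252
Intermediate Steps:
r = -18252 (r = -(397 - 501)*(84 - 435)/2 = -(-52)*(-351) = -½*36504 = -18252)
-r = -1*(-18252) = 18252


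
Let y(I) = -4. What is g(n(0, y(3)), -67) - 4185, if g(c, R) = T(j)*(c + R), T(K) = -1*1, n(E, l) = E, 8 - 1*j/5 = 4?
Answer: -4118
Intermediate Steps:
j = 20 (j = 40 - 5*4 = 40 - 20 = 20)
T(K) = -1
g(c, R) = -R - c (g(c, R) = -(c + R) = -(R + c) = -R - c)
g(n(0, y(3)), -67) - 4185 = (-1*(-67) - 1*0) - 4185 = (67 + 0) - 4185 = 67 - 4185 = -4118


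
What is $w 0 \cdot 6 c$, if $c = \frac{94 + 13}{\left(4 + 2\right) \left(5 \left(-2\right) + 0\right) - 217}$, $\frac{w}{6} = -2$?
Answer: $0$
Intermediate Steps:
$w = -12$ ($w = 6 \left(-2\right) = -12$)
$c = - \frac{107}{277}$ ($c = \frac{107}{6 \left(-10 + 0\right) - 217} = \frac{107}{6 \left(-10\right) - 217} = \frac{107}{-60 - 217} = \frac{107}{-277} = 107 \left(- \frac{1}{277}\right) = - \frac{107}{277} \approx -0.38628$)
$w 0 \cdot 6 c = \left(-12\right) 0 \cdot 6 \left(- \frac{107}{277}\right) = 0 \cdot 6 \left(- \frac{107}{277}\right) = 0 \left(- \frac{107}{277}\right) = 0$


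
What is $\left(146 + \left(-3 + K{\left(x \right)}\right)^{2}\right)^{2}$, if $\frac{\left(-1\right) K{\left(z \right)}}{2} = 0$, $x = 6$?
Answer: $24025$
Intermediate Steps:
$K{\left(z \right)} = 0$ ($K{\left(z \right)} = \left(-2\right) 0 = 0$)
$\left(146 + \left(-3 + K{\left(x \right)}\right)^{2}\right)^{2} = \left(146 + \left(-3 + 0\right)^{2}\right)^{2} = \left(146 + \left(-3\right)^{2}\right)^{2} = \left(146 + 9\right)^{2} = 155^{2} = 24025$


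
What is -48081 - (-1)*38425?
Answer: -9656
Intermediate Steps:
-48081 - (-1)*38425 = -48081 - 1*(-38425) = -48081 + 38425 = -9656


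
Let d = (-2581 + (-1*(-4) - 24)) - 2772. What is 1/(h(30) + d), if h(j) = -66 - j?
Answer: -1/5469 ≈ -0.00018285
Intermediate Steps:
d = -5373 (d = (-2581 + (4 - 24)) - 2772 = (-2581 - 20) - 2772 = -2601 - 2772 = -5373)
1/(h(30) + d) = 1/((-66 - 1*30) - 5373) = 1/((-66 - 30) - 5373) = 1/(-96 - 5373) = 1/(-5469) = -1/5469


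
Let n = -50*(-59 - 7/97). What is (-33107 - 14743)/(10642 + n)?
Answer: -2320725/659387 ≈ -3.5195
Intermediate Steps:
n = 286500/97 (n = -50*(-59 - 7*1/97) = -50*(-59 - 7/97) = -50*(-5730/97) = 286500/97 ≈ 2953.6)
(-33107 - 14743)/(10642 + n) = (-33107 - 14743)/(10642 + 286500/97) = -47850/1318774/97 = -47850*97/1318774 = -2320725/659387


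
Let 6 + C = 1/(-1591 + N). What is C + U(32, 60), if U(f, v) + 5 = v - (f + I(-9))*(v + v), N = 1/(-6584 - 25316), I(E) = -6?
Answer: -155862190871/50752901 ≈ -3071.0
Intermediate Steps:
N = -1/31900 (N = 1/(-31900) = -1/31900 ≈ -3.1348e-5)
U(f, v) = -5 + v - 2*v*(-6 + f) (U(f, v) = -5 + (v - (f - 6)*(v + v)) = -5 + (v - (-6 + f)*2*v) = -5 + (v - 2*v*(-6 + f)) = -5 + v - 2*v*(-6 + f))
C = -304549306/50752901 (C = -6 + 1/(-1591 - 1/31900) = -6 + 1/(-50752901/31900) = -6 - 31900/50752901 = -304549306/50752901 ≈ -6.0006)
C + U(32, 60) = -304549306/50752901 + (-5 + 13*60 - 2*32*60) = -304549306/50752901 + (-5 + 780 - 3840) = -304549306/50752901 - 3065 = -155862190871/50752901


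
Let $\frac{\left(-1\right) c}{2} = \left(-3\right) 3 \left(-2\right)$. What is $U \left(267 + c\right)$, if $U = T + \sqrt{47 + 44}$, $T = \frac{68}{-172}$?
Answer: $- \frac{3927}{43} + 231 \sqrt{91} \approx 2112.3$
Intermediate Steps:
$c = -36$ ($c = - 2 \left(-3\right) 3 \left(-2\right) = - 2 \left(\left(-9\right) \left(-2\right)\right) = \left(-2\right) 18 = -36$)
$T = - \frac{17}{43}$ ($T = 68 \left(- \frac{1}{172}\right) = - \frac{17}{43} \approx -0.39535$)
$U = - \frac{17}{43} + \sqrt{91}$ ($U = - \frac{17}{43} + \sqrt{47 + 44} = - \frac{17}{43} + \sqrt{91} \approx 9.144$)
$U \left(267 + c\right) = \left(- \frac{17}{43} + \sqrt{91}\right) \left(267 - 36\right) = \left(- \frac{17}{43} + \sqrt{91}\right) 231 = - \frac{3927}{43} + 231 \sqrt{91}$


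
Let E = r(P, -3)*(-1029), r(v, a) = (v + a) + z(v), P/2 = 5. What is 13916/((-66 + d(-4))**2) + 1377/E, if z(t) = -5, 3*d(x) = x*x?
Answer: 360783/115934 ≈ 3.1120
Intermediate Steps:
P = 10 (P = 2*5 = 10)
d(x) = x**2/3 (d(x) = (x*x)/3 = x**2/3)
r(v, a) = -5 + a + v (r(v, a) = (v + a) - 5 = (a + v) - 5 = -5 + a + v)
E = -2058 (E = (-5 - 3 + 10)*(-1029) = 2*(-1029) = -2058)
13916/((-66 + d(-4))**2) + 1377/E = 13916/((-66 + (1/3)*(-4)**2)**2) + 1377/(-2058) = 13916/((-66 + (1/3)*16)**2) + 1377*(-1/2058) = 13916/((-66 + 16/3)**2) - 459/686 = 13916/((-182/3)**2) - 459/686 = 13916/(33124/9) - 459/686 = 13916*(9/33124) - 459/686 = 639/169 - 459/686 = 360783/115934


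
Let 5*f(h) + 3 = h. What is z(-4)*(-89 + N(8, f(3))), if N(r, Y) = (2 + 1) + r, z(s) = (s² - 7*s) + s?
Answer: -3120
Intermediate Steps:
f(h) = -⅗ + h/5
z(s) = s² - 6*s
N(r, Y) = 3 + r
z(-4)*(-89 + N(8, f(3))) = (-4*(-6 - 4))*(-89 + (3 + 8)) = (-4*(-10))*(-89 + 11) = 40*(-78) = -3120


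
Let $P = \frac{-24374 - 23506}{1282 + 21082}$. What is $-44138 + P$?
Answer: $- \frac{246787528}{5591} \approx -44140.0$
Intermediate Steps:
$P = - \frac{11970}{5591}$ ($P = - \frac{47880}{22364} = \left(-47880\right) \frac{1}{22364} = - \frac{11970}{5591} \approx -2.1409$)
$-44138 + P = -44138 - \frac{11970}{5591} = - \frac{246787528}{5591}$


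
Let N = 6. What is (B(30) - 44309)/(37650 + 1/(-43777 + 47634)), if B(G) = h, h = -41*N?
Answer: -171848635/145216051 ≈ -1.1834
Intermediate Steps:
h = -246 (h = -41*6 = -246)
B(G) = -246
(B(30) - 44309)/(37650 + 1/(-43777 + 47634)) = (-246 - 44309)/(37650 + 1/(-43777 + 47634)) = -44555/(37650 + 1/3857) = -44555/145216051/3857 = -44555*3857/145216051 = -171848635/145216051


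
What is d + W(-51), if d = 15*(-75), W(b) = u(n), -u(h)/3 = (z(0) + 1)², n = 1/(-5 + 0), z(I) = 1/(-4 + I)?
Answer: -18027/16 ≈ -1126.7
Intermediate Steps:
n = -⅕ (n = 1/(-5) = -⅕ ≈ -0.20000)
u(h) = -27/16 (u(h) = -3*(1/(-4 + 0) + 1)² = -3*(1/(-4) + 1)² = -3*(-¼ + 1)² = -3*(¾)² = -3*9/16 = -27/16)
W(b) = -27/16
d = -1125
d + W(-51) = -1125 - 27/16 = -18027/16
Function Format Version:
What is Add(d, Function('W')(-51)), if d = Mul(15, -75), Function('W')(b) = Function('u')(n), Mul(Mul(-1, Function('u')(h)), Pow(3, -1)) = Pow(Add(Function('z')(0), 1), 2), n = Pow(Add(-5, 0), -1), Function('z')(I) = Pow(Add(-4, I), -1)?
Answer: Rational(-18027, 16) ≈ -1126.7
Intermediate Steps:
n = Rational(-1, 5) (n = Pow(-5, -1) = Rational(-1, 5) ≈ -0.20000)
Function('u')(h) = Rational(-27, 16) (Function('u')(h) = Mul(-3, Pow(Add(Pow(Add(-4, 0), -1), 1), 2)) = Mul(-3, Pow(Add(Pow(-4, -1), 1), 2)) = Mul(-3, Pow(Add(Rational(-1, 4), 1), 2)) = Mul(-3, Pow(Rational(3, 4), 2)) = Mul(-3, Rational(9, 16)) = Rational(-27, 16))
Function('W')(b) = Rational(-27, 16)
d = -1125
Add(d, Function('W')(-51)) = Add(-1125, Rational(-27, 16)) = Rational(-18027, 16)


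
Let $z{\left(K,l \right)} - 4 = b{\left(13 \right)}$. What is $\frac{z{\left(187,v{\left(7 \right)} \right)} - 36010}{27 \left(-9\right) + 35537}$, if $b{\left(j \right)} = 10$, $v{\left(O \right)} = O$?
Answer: $- \frac{17998}{17647} \approx -1.0199$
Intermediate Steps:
$z{\left(K,l \right)} = 14$ ($z{\left(K,l \right)} = 4 + 10 = 14$)
$\frac{z{\left(187,v{\left(7 \right)} \right)} - 36010}{27 \left(-9\right) + 35537} = \frac{14 - 36010}{27 \left(-9\right) + 35537} = - \frac{35996}{-243 + 35537} = - \frac{35996}{35294} = \left(-35996\right) \frac{1}{35294} = - \frac{17998}{17647}$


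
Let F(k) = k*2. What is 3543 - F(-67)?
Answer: 3677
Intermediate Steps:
F(k) = 2*k
3543 - F(-67) = 3543 - 2*(-67) = 3543 - 1*(-134) = 3543 + 134 = 3677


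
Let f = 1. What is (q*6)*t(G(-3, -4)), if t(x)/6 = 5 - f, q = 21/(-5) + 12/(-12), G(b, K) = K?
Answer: -3744/5 ≈ -748.80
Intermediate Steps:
q = -26/5 (q = 21*(-1/5) + 12*(-1/12) = -21/5 - 1 = -26/5 ≈ -5.2000)
t(x) = 24 (t(x) = 6*(5 - 1*1) = 6*(5 - 1) = 6*4 = 24)
(q*6)*t(G(-3, -4)) = -26/5*6*24 = -156/5*24 = -3744/5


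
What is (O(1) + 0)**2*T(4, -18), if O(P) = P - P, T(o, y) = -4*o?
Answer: 0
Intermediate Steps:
O(P) = 0
(O(1) + 0)**2*T(4, -18) = (0 + 0)**2*(-4*4) = 0**2*(-16) = 0*(-16) = 0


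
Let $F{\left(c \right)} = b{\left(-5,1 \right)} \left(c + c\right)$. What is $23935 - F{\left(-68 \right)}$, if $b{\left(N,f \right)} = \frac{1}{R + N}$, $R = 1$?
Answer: $23901$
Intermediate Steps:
$b{\left(N,f \right)} = \frac{1}{1 + N}$
$F{\left(c \right)} = - \frac{c}{2}$ ($F{\left(c \right)} = \frac{c + c}{1 - 5} = \frac{2 c}{-4} = - \frac{2 c}{4} = - \frac{c}{2}$)
$23935 - F{\left(-68 \right)} = 23935 - \left(- \frac{1}{2}\right) \left(-68\right) = 23935 - 34 = 23901$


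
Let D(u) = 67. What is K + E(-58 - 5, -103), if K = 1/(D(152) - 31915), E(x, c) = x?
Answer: -2006425/31848 ≈ -63.000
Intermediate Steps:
K = -1/31848 (K = 1/(67 - 31915) = 1/(-31848) = -1/31848 ≈ -3.1399e-5)
K + E(-58 - 5, -103) = -1/31848 + (-58 - 5) = -1/31848 - 63 = -2006425/31848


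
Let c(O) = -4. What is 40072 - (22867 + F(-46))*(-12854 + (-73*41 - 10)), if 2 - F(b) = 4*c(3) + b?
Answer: 363656939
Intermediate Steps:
F(b) = 18 - b (F(b) = 2 - (4*(-4) + b) = 2 - (-16 + b) = 2 + (16 - b) = 18 - b)
40072 - (22867 + F(-46))*(-12854 + (-73*41 - 10)) = 40072 - (22867 + (18 - 1*(-46)))*(-12854 + (-73*41 - 10)) = 40072 - (22867 + (18 + 46))*(-12854 + (-2993 - 10)) = 40072 - (22867 + 64)*(-12854 - 3003) = 40072 - 22931*(-15857) = 40072 - 1*(-363616867) = 40072 + 363616867 = 363656939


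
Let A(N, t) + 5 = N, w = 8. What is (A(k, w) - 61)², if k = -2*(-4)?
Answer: 3364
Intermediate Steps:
k = 8
A(N, t) = -5 + N
(A(k, w) - 61)² = ((-5 + 8) - 61)² = (3 - 61)² = (-58)² = 3364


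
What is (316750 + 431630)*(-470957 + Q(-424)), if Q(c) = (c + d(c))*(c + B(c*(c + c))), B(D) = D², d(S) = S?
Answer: -82042983119423746860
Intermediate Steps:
Q(c) = 2*c*(c + 4*c⁴) (Q(c) = (c + c)*(c + (c*(c + c))²) = (2*c)*(c + (c*(2*c))²) = (2*c)*(c + (2*c²)²) = (2*c)*(c + 4*c⁴) = 2*c*(c + 4*c⁴))
(316750 + 431630)*(-470957 + Q(-424)) = (316750 + 431630)*(-470957 + (-424)²*(2 + 8*(-424)³)) = 748380*(-470957 + 179776*(2 + 8*(-76225024))) = 748380*(-470957 + 179776*(2 - 609800192)) = 748380*(-470957 + 179776*(-609800190)) = 748380*(-470957 - 109627438957440) = 748380*(-109627439428397) = -82042983119423746860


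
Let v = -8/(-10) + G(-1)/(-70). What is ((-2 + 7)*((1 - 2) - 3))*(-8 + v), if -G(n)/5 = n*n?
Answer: 998/7 ≈ 142.57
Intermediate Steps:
G(n) = -5*n**2 (G(n) = -5*n*n = -5*n**2)
v = 61/70 (v = -8/(-10) - 5*(-1)**2/(-70) = -8*(-1/10) - 5*1*(-1/70) = 4/5 - 5*(-1/70) = 4/5 + 1/14 = 61/70 ≈ 0.87143)
((-2 + 7)*((1 - 2) - 3))*(-8 + v) = ((-2 + 7)*((1 - 2) - 3))*(-8 + 61/70) = (5*(-1 - 3))*(-499/70) = (5*(-4))*(-499/70) = -20*(-499/70) = 998/7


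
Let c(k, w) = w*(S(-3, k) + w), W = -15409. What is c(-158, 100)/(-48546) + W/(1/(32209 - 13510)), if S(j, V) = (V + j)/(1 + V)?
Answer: -366011465974067/1270287 ≈ -2.8813e+8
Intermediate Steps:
S(j, V) = (V + j)/(1 + V)
c(k, w) = w*(w + (-3 + k)/(1 + k)) (c(k, w) = w*((k - 3)/(1 + k) + w) = w*((-3 + k)/(1 + k) + w) = w*(w + (-3 + k)/(1 + k)))
c(-158, 100)/(-48546) + W/(1/(32209 - 13510)) = (100*(-3 - 158 + 100*(1 - 158))/(1 - 158))/(-48546) - 15409/(1/(32209 - 13510)) = (100*(-3 - 158 + 100*(-157))/(-157))*(-1/48546) - 15409/(1/18699) = (100*(-1/157)*(-3 - 158 - 15700))*(-1/48546) - 15409/1/18699 = (100*(-1/157)*(-15861))*(-1/48546) - 15409*18699 = (1586100/157)*(-1/48546) - 288132891 = -264350/1270287 - 288132891 = -366011465974067/1270287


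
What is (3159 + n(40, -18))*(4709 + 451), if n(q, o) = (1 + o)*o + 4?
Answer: 17900040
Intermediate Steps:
n(q, o) = 4 + o*(1 + o) (n(q, o) = o*(1 + o) + 4 = 4 + o*(1 + o))
(3159 + n(40, -18))*(4709 + 451) = (3159 + (4 - 18 + (-18)²))*(4709 + 451) = (3159 + (4 - 18 + 324))*5160 = (3159 + 310)*5160 = 3469*5160 = 17900040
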